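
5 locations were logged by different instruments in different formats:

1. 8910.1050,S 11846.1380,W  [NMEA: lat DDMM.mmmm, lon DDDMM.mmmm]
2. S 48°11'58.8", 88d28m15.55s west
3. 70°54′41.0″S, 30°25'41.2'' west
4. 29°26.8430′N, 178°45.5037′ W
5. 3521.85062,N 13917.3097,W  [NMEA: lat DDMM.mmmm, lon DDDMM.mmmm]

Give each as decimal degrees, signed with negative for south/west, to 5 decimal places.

1. -89.16842, -118.76897
2. -48.19967, -88.47099
3. -70.91139, -30.42811
4. 29.44738, -178.75840
5. 35.36418, -139.28850

Point 1:
  Lat: split at 2 digits → 89° and 10.105′; 89 + 10.105/60 = 89.168417
  hemisphere S, so the sign is −
  Longitude: split at 3 digits → 118° and 46.138′; 118 + 46.138/60 = 118.768967
  W → negative
Point 2:
  φ: 48 + 11/60 + 58.8/3600 = 48.199667
  S ⇒ negate
  λ: 88 + 28/60 + 15.55/3600 = 88.470986
  W ⇒ negate
Point 3:
  Latitude: 70° + 54/60 + 41/3600 = 70 + 0.900000 + 0.011389 = 70.911389
  hemisphere S, so the sign is −
  λ: 30 + 25/60 + 41.2/3600 = 30.428111
  hemisphere W, so the sign is −
Point 4:
  φ: 26.843′ = 0.447383°; total 29.447383
  N → positive
  Lon: 178 + 45.5037/60 = 178.758395
  W ⇒ negate
Point 5:
  φ: split at 2 digits → 35° and 21.85062′; 35 + 21.85062/60 = 35.364177
  N → positive
  λ: split at 3 digits → 139° and 17.3097′; 139 + 17.3097/60 = 139.288495
  W ⇒ negate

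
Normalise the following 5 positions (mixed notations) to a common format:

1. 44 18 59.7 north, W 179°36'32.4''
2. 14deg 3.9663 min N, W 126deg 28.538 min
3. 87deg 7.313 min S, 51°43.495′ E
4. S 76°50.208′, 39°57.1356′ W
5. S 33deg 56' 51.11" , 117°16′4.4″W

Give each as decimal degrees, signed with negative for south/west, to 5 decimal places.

Point 1:
  Lat: 18′ + 59.7″ = 18.99500′; 44 + 18.99500/60 = 44.316583
  N ⇒ keep positive
  Lon: 179° + 36/60 + 32.4/3600 = 179 + 0.600000 + 0.009000 = 179.609000
  W → negative
Point 2:
  Lat: 14 + 3.9663/60 = 14.066105
  N → positive
  Longitude: 28.538′ = 0.475633°; total 126.475633
  W → negative
Point 3:
  φ: 87 + 7.313/60 = 87.121883
  hemisphere S, so the sign is −
  λ: 43.495′ = 0.724917°; total 51.724917
  E → positive
Point 4:
  Lat: 76 + 50.208/60 = 76.836800
  S → negative
  Longitude: 39 + 57.1356/60 = 39.952260
  W ⇒ negate
Point 5:
  Latitude: 56′ + 51.11″ = 56.85183′; 33 + 56.85183/60 = 33.947531
  S → negative
  Longitude: 16′ + 4.4″ = 16.07333′; 117 + 16.07333/60 = 117.267889
  W → negative

1. 44.31658, -179.60900
2. 14.06611, -126.47563
3. -87.12188, 51.72492
4. -76.83680, -39.95226
5. -33.94753, -117.26789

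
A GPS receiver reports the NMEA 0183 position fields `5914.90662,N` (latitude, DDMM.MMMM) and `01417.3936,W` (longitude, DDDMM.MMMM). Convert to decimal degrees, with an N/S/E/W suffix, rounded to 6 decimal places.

59.248444° N, 14.289893° W

Lat: degrees = first 2 digits = 59, minutes = 14.90662; 59 + 14.90662/60 = 59.2484437
Lon: split at 3 digits → 014° and 17.3936′; 14 + 17.3936/60 = 14.2898933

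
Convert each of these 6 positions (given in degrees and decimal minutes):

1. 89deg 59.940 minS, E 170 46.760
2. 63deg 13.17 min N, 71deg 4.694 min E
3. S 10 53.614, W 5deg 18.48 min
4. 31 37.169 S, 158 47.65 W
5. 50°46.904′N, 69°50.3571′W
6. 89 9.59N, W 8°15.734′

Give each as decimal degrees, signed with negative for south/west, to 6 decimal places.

1. -89.999000, 170.779333
2. 63.219500, 71.078233
3. -10.893567, -5.308000
4. -31.619483, -158.794167
5. 50.781733, -69.839285
6. 89.159833, -8.262233

Point 1:
  φ: 59.94′ = 0.999000°; total 89.9990000
  S ⇒ negate
  Lon: 46.76′ = 0.779333°; total 170.7793333
  E → positive
Point 2:
  φ: 63 + 13.17/60 = 63.2195000
  N ⇒ keep positive
  Lon: 4.694′ = 0.078233°; total 71.0782333
  E → positive
Point 3:
  Latitude: 10 + 53.614/60 = 10.8935667
  hemisphere S, so the sign is −
  λ: 18.48′ = 0.308000°; total 5.3080000
  hemisphere W, so the sign is −
Point 4:
  Lat: 31 + 37.169/60 = 31.6194833
  hemisphere S, so the sign is −
  Longitude: 158 + 47.65/60 = 158.7941667
  W ⇒ negate
Point 5:
  Lat: 50 + 46.904/60 = 50.7817333
  N → positive
  Longitude: 69 + 50.3571/60 = 69.8392850
  W → negative
Point 6:
  φ: 89 + 9.59/60 = 89.1598333
  N → positive
  Longitude: 8 + 15.734/60 = 8.2622333
  W → negative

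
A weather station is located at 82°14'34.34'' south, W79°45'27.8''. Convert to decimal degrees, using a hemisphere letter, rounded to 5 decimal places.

Lat: 14′ + 34.34″ = 14.57233′; 82 + 14.57233/60 = 82.242872
Lon: 45′ + 27.8″ = 45.46333′; 79 + 45.46333/60 = 79.757722

82.24287° S, 79.75772° W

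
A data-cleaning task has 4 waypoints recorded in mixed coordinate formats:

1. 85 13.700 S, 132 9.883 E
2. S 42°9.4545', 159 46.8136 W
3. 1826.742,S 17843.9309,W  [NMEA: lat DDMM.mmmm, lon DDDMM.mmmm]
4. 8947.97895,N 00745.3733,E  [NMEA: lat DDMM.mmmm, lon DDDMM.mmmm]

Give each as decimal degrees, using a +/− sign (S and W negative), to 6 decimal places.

1. -85.228333, 132.164717
2. -42.157575, -159.780227
3. -18.445700, -178.732182
4. 89.799649, 7.756222

Point 1:
  Lat: 85 + 13.7/60 = 85.2283333
  S → negative
  Lon: 132 + 9.883/60 = 132.1647167
  E → positive
Point 2:
  Lat: 9.4545′ = 0.157575°; total 42.1575750
  S ⇒ negate
  λ: 46.8136′ = 0.780227°; total 159.7802267
  hemisphere W, so the sign is −
Point 3:
  Latitude: split at 2 digits → 18° and 26.742′; 18 + 26.742/60 = 18.4457000
  S ⇒ negate
  Lon: split at 3 digits → 178° and 43.9309′; 178 + 43.9309/60 = 178.7321817
  W ⇒ negate
Point 4:
  Latitude: degrees = first 2 digits = 89, minutes = 47.97895; 89 + 47.97895/60 = 89.7996492
  N → positive
  Lon: degrees = first 3 digits = 7, minutes = 45.3733; 7 + 45.3733/60 = 7.7562217
  E → positive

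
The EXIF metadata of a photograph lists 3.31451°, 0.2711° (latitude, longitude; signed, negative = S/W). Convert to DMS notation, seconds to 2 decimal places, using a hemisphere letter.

φ: 0.314510 × 60 = 18.87060′ → 18′, remainder × 60 = 52.2360″
Lon: 0.271100 × 60 = 16.26600′ → 16′, remainder × 60 = 15.9600″

3°18′52.24″ N, 0°16′15.96″ E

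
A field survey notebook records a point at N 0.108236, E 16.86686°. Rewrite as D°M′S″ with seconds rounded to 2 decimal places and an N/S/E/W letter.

φ: 0.108236 × 60 = 6.49416′ → 6′, remainder × 60 = 29.6496″
Lon: whole degrees 16; 52.01160′ → 52′ and 0.6960″

0°06′29.65″ N, 16°52′0.70″ E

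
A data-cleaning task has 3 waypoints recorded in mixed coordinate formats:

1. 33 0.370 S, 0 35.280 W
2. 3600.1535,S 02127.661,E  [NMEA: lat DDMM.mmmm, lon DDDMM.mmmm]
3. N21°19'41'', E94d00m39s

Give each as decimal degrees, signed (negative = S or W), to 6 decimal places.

Point 1:
  φ: 0.37′ = 0.006167°; total 33.0061667
  S → negative
  Longitude: 0 + 35.28/60 = 0.5880000
  W ⇒ negate
Point 2:
  Lat: split at 2 digits → 36° and 0.1535′; 36 + 0.1535/60 = 36.0025583
  S ⇒ negate
  λ: split at 3 digits → 021° and 27.661′; 21 + 27.661/60 = 21.4610167
  E ⇒ keep positive
Point 3:
  φ: 21 + 19/60 + 41/3600 = 21.3280556
  N → positive
  Longitude: 94 + 0/60 + 39/3600 = 94.0108333
  E ⇒ keep positive

1. -33.006167, -0.588000
2. -36.002558, 21.461017
3. 21.328056, 94.010833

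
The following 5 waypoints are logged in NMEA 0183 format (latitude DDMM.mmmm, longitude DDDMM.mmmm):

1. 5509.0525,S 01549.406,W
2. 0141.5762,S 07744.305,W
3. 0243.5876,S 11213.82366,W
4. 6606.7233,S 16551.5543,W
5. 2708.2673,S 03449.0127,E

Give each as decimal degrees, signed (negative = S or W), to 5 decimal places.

Point 1:
  Lat: split at 2 digits → 55° and 9.0525′; 55 + 9.0525/60 = 55.150875
  S ⇒ negate
  λ: degrees = first 3 digits = 15, minutes = 49.406; 15 + 49.406/60 = 15.823433
  hemisphere W, so the sign is −
Point 2:
  φ: split at 2 digits → 01° and 41.5762′; 1 + 41.5762/60 = 1.692937
  S → negative
  Longitude: split at 3 digits → 077° and 44.305′; 77 + 44.305/60 = 77.738417
  W → negative
Point 3:
  φ: degrees = first 2 digits = 2, minutes = 43.5876; 2 + 43.5876/60 = 2.726460
  S ⇒ negate
  Longitude: degrees = first 3 digits = 112, minutes = 13.82366; 112 + 13.82366/60 = 112.230394
  hemisphere W, so the sign is −
Point 4:
  φ: degrees = first 2 digits = 66, minutes = 6.7233; 66 + 6.7233/60 = 66.112055
  S → negative
  Lon: split at 3 digits → 165° and 51.5543′; 165 + 51.5543/60 = 165.859238
  hemisphere W, so the sign is −
Point 5:
  Latitude: split at 2 digits → 27° and 8.2673′; 27 + 8.2673/60 = 27.137788
  S ⇒ negate
  Lon: split at 3 digits → 034° and 49.0127′; 34 + 49.0127/60 = 34.816878
  E → positive

1. -55.15088, -15.82343
2. -1.69294, -77.73842
3. -2.72646, -112.23039
4. -66.11206, -165.85924
5. -27.13779, 34.81688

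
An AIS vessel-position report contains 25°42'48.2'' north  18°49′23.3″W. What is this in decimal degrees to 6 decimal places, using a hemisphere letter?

φ: 42′ + 48.2″ = 42.80333′; 25 + 42.80333/60 = 25.7133889
λ: 18° + 49/60 + 23.3/3600 = 18 + 0.816667 + 0.006472 = 18.8231389

25.713389° N, 18.823139° W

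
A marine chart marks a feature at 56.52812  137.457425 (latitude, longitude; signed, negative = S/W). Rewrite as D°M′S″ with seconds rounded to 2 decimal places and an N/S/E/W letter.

56°31′41.23″ N, 137°27′26.73″ E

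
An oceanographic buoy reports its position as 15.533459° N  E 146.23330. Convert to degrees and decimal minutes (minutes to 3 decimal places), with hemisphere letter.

15° 32.008′ N, 146° 13.998′ E

Lat: 15° + 0.533459 × 60 = 15° 32.00754′
Longitude: fractional part 0.233300 → 13.99800 minutes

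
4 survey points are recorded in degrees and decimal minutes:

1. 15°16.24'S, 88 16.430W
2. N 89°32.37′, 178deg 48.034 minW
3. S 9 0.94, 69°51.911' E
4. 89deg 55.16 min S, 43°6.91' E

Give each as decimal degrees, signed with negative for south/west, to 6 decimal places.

1. -15.270667, -88.273833
2. 89.539500, -178.800567
3. -9.015667, 69.865183
4. -89.919333, 43.115167

Point 1:
  Latitude: 16.24′ = 0.270667°; total 15.2706667
  S ⇒ negate
  Lon: 88 + 16.43/60 = 88.2738333
  hemisphere W, so the sign is −
Point 2:
  Lat: 32.37′ = 0.539500°; total 89.5395000
  N ⇒ keep positive
  Longitude: 48.034′ = 0.800567°; total 178.8005667
  hemisphere W, so the sign is −
Point 3:
  Latitude: 0.94′ = 0.015667°; total 9.0156667
  S ⇒ negate
  λ: 69 + 51.911/60 = 69.8651833
  E ⇒ keep positive
Point 4:
  Lat: 55.16′ = 0.919333°; total 89.9193333
  S ⇒ negate
  λ: 6.91′ = 0.115167°; total 43.1151667
  E → positive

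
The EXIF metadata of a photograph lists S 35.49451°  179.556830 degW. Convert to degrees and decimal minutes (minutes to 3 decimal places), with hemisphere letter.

35° 29.671′ S, 179° 33.410′ W

Lat: fractional part 0.494510 → 29.67060 minutes
λ: fractional part 0.556830 → 33.40980 minutes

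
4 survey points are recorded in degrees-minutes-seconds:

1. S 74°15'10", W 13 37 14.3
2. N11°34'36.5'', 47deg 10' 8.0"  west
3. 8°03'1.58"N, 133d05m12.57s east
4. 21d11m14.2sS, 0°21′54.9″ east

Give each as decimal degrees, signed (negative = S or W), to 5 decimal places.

Point 1:
  φ: 74° + 15/60 + 10/3600 = 74 + 0.250000 + 0.002778 = 74.252778
  S → negative
  Lon: 13 + 37/60 + 14.3/3600 = 13.620639
  hemisphere W, so the sign is −
Point 2:
  Latitude: 11° + 34/60 + 36.5/3600 = 11 + 0.566667 + 0.010139 = 11.576806
  N → positive
  λ: 10′ + 8″ = 10.13333′; 47 + 10.13333/60 = 47.168889
  W ⇒ negate
Point 3:
  φ: 8° + 3/60 + 1.58/3600 = 8 + 0.050000 + 0.000439 = 8.050439
  N → positive
  Lon: 133 + 5/60 + 12.57/3600 = 133.086825
  E ⇒ keep positive
Point 4:
  Latitude: 21° + 11/60 + 14.2/3600 = 21 + 0.183333 + 0.003944 = 21.187278
  hemisphere S, so the sign is −
  Longitude: 21′ + 54.9″ = 21.91500′; 0 + 21.91500/60 = 0.365250
  E → positive

1. -74.25278, -13.62064
2. 11.57681, -47.16889
3. 8.05044, 133.08683
4. -21.18728, 0.36525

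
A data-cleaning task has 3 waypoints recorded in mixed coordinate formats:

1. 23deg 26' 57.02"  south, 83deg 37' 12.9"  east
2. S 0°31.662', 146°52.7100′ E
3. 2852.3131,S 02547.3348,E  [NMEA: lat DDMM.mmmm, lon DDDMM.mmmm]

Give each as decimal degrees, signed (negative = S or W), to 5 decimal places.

Point 1:
  φ: 23 + 26/60 + 57.02/3600 = 23.449172
  S → negative
  Longitude: 83 + 37/60 + 12.9/3600 = 83.620250
  E → positive
Point 2:
  Lat: 31.662′ = 0.527700°; total 0.527700
  S ⇒ negate
  λ: 52.71′ = 0.878500°; total 146.878500
  E → positive
Point 3:
  Lat: split at 2 digits → 28° and 52.3131′; 28 + 52.3131/60 = 28.871885
  hemisphere S, so the sign is −
  Lon: degrees = first 3 digits = 25, minutes = 47.3348; 25 + 47.3348/60 = 25.788913
  E ⇒ keep positive

1. -23.44917, 83.62025
2. -0.52770, 146.87850
3. -28.87189, 25.78891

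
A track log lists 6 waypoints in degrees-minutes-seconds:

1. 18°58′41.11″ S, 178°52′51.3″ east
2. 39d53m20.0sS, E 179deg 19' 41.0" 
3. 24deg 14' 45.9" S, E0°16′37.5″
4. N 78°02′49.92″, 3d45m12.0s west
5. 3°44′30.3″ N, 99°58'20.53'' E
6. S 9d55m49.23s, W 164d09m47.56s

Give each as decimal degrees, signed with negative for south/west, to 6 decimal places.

1. -18.978086, 178.880917
2. -39.888889, 179.328056
3. -24.246083, 0.277083
4. 78.047200, -3.753333
5. 3.741750, 99.972369
6. -9.930342, -164.163211

Point 1:
  φ: 58′ + 41.11″ = 58.68517′; 18 + 58.68517/60 = 18.9780861
  S → negative
  Longitude: 52′ + 51.3″ = 52.85500′; 178 + 52.85500/60 = 178.8809167
  E → positive
Point 2:
  φ: 39 + 53/60 + 20/3600 = 39.8888889
  S ⇒ negate
  Lon: 19′ + 41″ = 19.68333′; 179 + 19.68333/60 = 179.3280556
  E ⇒ keep positive
Point 3:
  φ: 24° + 14/60 + 45.9/3600 = 24 + 0.233333 + 0.012750 = 24.2460833
  hemisphere S, so the sign is −
  Longitude: 0 + 16/60 + 37.5/3600 = 0.2770833
  E → positive
Point 4:
  φ: 2′ + 49.92″ = 2.83200′; 78 + 2.83200/60 = 78.0472000
  N → positive
  Longitude: 3° + 45/60 + 12/3600 = 3 + 0.750000 + 0.003333 = 3.7533333
  hemisphere W, so the sign is −
Point 5:
  Latitude: 3° + 44/60 + 30.3/3600 = 3 + 0.733333 + 0.008417 = 3.7417500
  N ⇒ keep positive
  Lon: 58′ + 20.53″ = 58.34217′; 99 + 58.34217/60 = 99.9723694
  E → positive
Point 6:
  Lat: 9 + 55/60 + 49.23/3600 = 9.9303417
  S ⇒ negate
  Lon: 164° + 9/60 + 47.56/3600 = 164 + 0.150000 + 0.013211 = 164.1632111
  W → negative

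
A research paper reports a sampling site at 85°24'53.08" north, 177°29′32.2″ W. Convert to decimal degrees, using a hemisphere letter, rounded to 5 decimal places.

φ: 85 + 24/60 + 53.08/3600 = 85.414744
λ: 29′ + 32.2″ = 29.53667′; 177 + 29.53667/60 = 177.492278

85.41474° N, 177.49228° W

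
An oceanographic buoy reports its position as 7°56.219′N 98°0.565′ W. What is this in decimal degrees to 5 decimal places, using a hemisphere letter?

φ: 7 + 56.219/60 = 7.936983
λ: 0.565′ = 0.009417°; total 98.009417

7.93698° N, 98.00942° W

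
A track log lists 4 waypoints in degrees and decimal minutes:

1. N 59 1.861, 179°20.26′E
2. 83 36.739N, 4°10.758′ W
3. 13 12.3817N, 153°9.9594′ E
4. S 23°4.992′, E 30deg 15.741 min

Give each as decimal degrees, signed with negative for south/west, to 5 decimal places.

1. 59.03102, 179.33767
2. 83.61232, -4.17930
3. 13.20636, 153.16599
4. -23.08320, 30.26235

Point 1:
  Lat: 59 + 1.861/60 = 59.031017
  N ⇒ keep positive
  Lon: 179 + 20.26/60 = 179.337667
  E ⇒ keep positive
Point 2:
  Latitude: 36.739′ = 0.612317°; total 83.612317
  N → positive
  Longitude: 10.758′ = 0.179300°; total 4.179300
  W ⇒ negate
Point 3:
  Lat: 13 + 12.3817/60 = 13.206362
  N ⇒ keep positive
  Lon: 153 + 9.9594/60 = 153.165990
  E → positive
Point 4:
  Lat: 4.992′ = 0.083200°; total 23.083200
  hemisphere S, so the sign is −
  Longitude: 30 + 15.741/60 = 30.262350
  E → positive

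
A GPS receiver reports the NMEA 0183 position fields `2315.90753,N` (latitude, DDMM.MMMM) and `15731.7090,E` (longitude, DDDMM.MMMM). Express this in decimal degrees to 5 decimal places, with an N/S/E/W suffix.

23.26513° N, 157.52848° E

Latitude: degrees = first 2 digits = 23, minutes = 15.90753; 23 + 15.90753/60 = 23.265126
Longitude: degrees = first 3 digits = 157, minutes = 31.709; 157 + 31.709/60 = 157.528483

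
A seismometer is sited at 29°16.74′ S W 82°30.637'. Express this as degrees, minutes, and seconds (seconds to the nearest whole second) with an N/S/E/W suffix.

Latitude: 16.74000′ → 16′ and 0.74000 × 60 = 44.40″
Longitude: 30.63700′ → 30′ and 0.63700 × 60 = 38.22″

29°16′44″ S, 82°30′38″ W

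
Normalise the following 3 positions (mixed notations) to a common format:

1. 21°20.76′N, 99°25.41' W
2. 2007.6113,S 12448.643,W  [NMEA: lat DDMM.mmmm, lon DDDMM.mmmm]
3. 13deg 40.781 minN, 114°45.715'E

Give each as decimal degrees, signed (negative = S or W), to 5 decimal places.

Point 1:
  Lat: 20.76′ = 0.346000°; total 21.346000
  N ⇒ keep positive
  λ: 99 + 25.41/60 = 99.423500
  W → negative
Point 2:
  Latitude: degrees = first 2 digits = 20, minutes = 7.6113; 20 + 7.6113/60 = 20.126855
  hemisphere S, so the sign is −
  Longitude: degrees = first 3 digits = 124, minutes = 48.643; 124 + 48.643/60 = 124.810717
  W ⇒ negate
Point 3:
  Lat: 13 + 40.781/60 = 13.679683
  N → positive
  λ: 114 + 45.715/60 = 114.761917
  E ⇒ keep positive

1. 21.34600, -99.42350
2. -20.12686, -124.81072
3. 13.67968, 114.76192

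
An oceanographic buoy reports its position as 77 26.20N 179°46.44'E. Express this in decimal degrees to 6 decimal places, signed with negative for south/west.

Lat: 26.2′ = 0.436667°; total 77.4366667
N → positive
λ: 179 + 46.44/60 = 179.7740000
E ⇒ keep positive

77.436667, 179.774000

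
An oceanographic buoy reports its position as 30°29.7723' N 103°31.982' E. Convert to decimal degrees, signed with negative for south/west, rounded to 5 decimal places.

30.49621, 103.53303

Latitude: 29.7723′ = 0.496205°; total 30.496205
N → positive
Lon: 103 + 31.982/60 = 103.533033
E → positive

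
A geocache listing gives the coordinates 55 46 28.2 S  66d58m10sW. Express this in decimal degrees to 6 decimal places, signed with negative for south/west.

φ: 46′ + 28.2″ = 46.47000′; 55 + 46.47000/60 = 55.7745000
S ⇒ negate
Longitude: 66° + 58/60 + 10/3600 = 66 + 0.966667 + 0.002778 = 66.9694444
hemisphere W, so the sign is −

-55.774500, -66.969444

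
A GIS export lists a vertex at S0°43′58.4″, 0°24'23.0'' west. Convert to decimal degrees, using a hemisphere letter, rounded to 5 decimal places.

0.73289° S, 0.40639° W

Latitude: 43′ + 58.4″ = 43.97333′; 0 + 43.97333/60 = 0.732889
Longitude: 0° + 24/60 + 23/3600 = 0 + 0.400000 + 0.006389 = 0.406389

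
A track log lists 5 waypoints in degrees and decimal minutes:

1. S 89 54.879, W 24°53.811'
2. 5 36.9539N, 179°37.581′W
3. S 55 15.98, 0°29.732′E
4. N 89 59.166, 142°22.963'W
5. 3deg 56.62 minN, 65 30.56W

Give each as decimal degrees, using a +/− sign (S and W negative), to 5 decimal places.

1. -89.91465, -24.89685
2. 5.61590, -179.62635
3. -55.26633, 0.49553
4. 89.98610, -142.38272
5. 3.94367, -65.50933

Point 1:
  φ: 89 + 54.879/60 = 89.914650
  S → negative
  Longitude: 24 + 53.811/60 = 24.896850
  hemisphere W, so the sign is −
Point 2:
  φ: 36.9539′ = 0.615898°; total 5.615898
  N → positive
  λ: 179 + 37.581/60 = 179.626350
  W ⇒ negate
Point 3:
  Lat: 55 + 15.98/60 = 55.266333
  hemisphere S, so the sign is −
  Longitude: 0 + 29.732/60 = 0.495533
  E → positive
Point 4:
  Latitude: 59.166′ = 0.986100°; total 89.986100
  N ⇒ keep positive
  Lon: 142 + 22.963/60 = 142.382717
  W ⇒ negate
Point 5:
  φ: 3 + 56.62/60 = 3.943667
  N → positive
  Longitude: 65 + 30.56/60 = 65.509333
  hemisphere W, so the sign is −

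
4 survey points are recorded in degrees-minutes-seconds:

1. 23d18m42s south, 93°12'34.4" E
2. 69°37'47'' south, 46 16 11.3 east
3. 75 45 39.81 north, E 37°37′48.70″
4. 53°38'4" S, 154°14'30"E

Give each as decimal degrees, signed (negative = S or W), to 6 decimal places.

Point 1:
  Latitude: 18′ + 42″ = 18.70000′; 23 + 18.70000/60 = 23.3116667
  S → negative
  Longitude: 93° + 12/60 + 34.4/3600 = 93 + 0.200000 + 0.009556 = 93.2095556
  E ⇒ keep positive
Point 2:
  Lat: 69° + 37/60 + 47/3600 = 69 + 0.616667 + 0.013056 = 69.6297222
  S ⇒ negate
  Lon: 16′ + 11.3″ = 16.18833′; 46 + 16.18833/60 = 46.2698056
  E → positive
Point 3:
  Lat: 45′ + 39.81″ = 45.66350′; 75 + 45.66350/60 = 75.7610583
  N ⇒ keep positive
  Lon: 37 + 37/60 + 48.7/3600 = 37.6301944
  E ⇒ keep positive
Point 4:
  Lat: 38′ + 4″ = 38.06667′; 53 + 38.06667/60 = 53.6344444
  hemisphere S, so the sign is −
  λ: 154 + 14/60 + 30/3600 = 154.2416667
  E ⇒ keep positive

1. -23.311667, 93.209556
2. -69.629722, 46.269806
3. 75.761058, 37.630194
4. -53.634444, 154.241667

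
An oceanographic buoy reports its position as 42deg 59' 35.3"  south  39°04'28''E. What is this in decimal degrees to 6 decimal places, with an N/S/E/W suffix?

42.993139° S, 39.074444° E

φ: 42 + 59/60 + 35.3/3600 = 42.9931389
Lon: 39° + 4/60 + 28/3600 = 39 + 0.066667 + 0.007778 = 39.0744444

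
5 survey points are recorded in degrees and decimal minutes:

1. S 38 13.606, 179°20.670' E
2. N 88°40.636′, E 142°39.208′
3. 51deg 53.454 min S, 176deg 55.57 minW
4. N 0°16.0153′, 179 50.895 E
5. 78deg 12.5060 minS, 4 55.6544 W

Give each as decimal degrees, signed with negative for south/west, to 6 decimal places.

1. -38.226767, 179.344500
2. 88.677267, 142.653467
3. -51.890900, -176.926167
4. 0.266922, 179.848250
5. -78.208433, -4.927573

Point 1:
  φ: 38 + 13.606/60 = 38.2267667
  S ⇒ negate
  Longitude: 179 + 20.67/60 = 179.3445000
  E ⇒ keep positive
Point 2:
  Latitude: 88 + 40.636/60 = 88.6772667
  N → positive
  λ: 39.208′ = 0.653467°; total 142.6534667
  E ⇒ keep positive
Point 3:
  Latitude: 51 + 53.454/60 = 51.8909000
  S ⇒ negate
  Longitude: 176 + 55.57/60 = 176.9261667
  W ⇒ negate
Point 4:
  Lat: 16.0153′ = 0.266922°; total 0.2669217
  N ⇒ keep positive
  Longitude: 179 + 50.895/60 = 179.8482500
  E ⇒ keep positive
Point 5:
  Lat: 12.506′ = 0.208433°; total 78.2084333
  S ⇒ negate
  Lon: 55.6544′ = 0.927573°; total 4.9275733
  W ⇒ negate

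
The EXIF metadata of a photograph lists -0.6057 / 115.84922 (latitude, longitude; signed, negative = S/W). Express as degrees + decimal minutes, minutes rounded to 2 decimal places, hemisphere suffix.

Latitude is negative → S; |value| = 0.605700
Latitude: minutes = (0.605700 − 0) × 60 = 36.3420
Lon: fractional part 0.849220 → 50.9532 minutes

0° 36.34′ S, 115° 50.95′ E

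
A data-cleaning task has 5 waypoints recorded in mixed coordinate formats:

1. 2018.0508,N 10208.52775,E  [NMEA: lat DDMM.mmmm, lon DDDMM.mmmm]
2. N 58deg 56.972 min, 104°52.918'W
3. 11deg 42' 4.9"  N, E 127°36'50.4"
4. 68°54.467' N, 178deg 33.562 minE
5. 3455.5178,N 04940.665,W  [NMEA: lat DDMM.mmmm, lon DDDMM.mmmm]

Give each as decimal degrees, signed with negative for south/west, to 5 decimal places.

Point 1:
  φ: split at 2 digits → 20° and 18.0508′; 20 + 18.0508/60 = 20.300847
  N ⇒ keep positive
  Lon: split at 3 digits → 102° and 8.52775′; 102 + 8.52775/60 = 102.142129
  E → positive
Point 2:
  Lat: 58 + 56.972/60 = 58.949533
  N ⇒ keep positive
  Longitude: 52.918′ = 0.881967°; total 104.881967
  hemisphere W, so the sign is −
Point 3:
  Latitude: 11 + 42/60 + 4.9/3600 = 11.701361
  N → positive
  Lon: 36′ + 50.4″ = 36.84000′; 127 + 36.84000/60 = 127.614000
  E ⇒ keep positive
Point 4:
  Lat: 54.467′ = 0.907783°; total 68.907783
  N → positive
  λ: 33.562′ = 0.559367°; total 178.559367
  E → positive
Point 5:
  φ: degrees = first 2 digits = 34, minutes = 55.5178; 34 + 55.5178/60 = 34.925297
  N → positive
  Lon: split at 3 digits → 049° and 40.665′; 49 + 40.665/60 = 49.677750
  W → negative

1. 20.30085, 102.14213
2. 58.94953, -104.88197
3. 11.70136, 127.61400
4. 68.90778, 178.55937
5. 34.92530, -49.67775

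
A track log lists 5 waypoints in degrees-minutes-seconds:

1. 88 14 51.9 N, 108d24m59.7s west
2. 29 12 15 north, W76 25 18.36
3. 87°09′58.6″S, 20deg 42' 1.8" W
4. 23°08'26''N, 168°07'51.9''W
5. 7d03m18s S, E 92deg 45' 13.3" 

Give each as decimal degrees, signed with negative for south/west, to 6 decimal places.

1. 88.247750, -108.416583
2. 29.204167, -76.421767
3. -87.166278, -20.700500
4. 23.140556, -168.131083
5. -7.055000, 92.753694

Point 1:
  Latitude: 88° + 14/60 + 51.9/3600 = 88 + 0.233333 + 0.014417 = 88.2477500
  N → positive
  λ: 108 + 24/60 + 59.7/3600 = 108.4165833
  hemisphere W, so the sign is −
Point 2:
  φ: 12′ + 15″ = 12.25000′; 29 + 12.25000/60 = 29.2041667
  N → positive
  λ: 76 + 25/60 + 18.36/3600 = 76.4217667
  hemisphere W, so the sign is −
Point 3:
  φ: 87° + 9/60 + 58.6/3600 = 87 + 0.150000 + 0.016278 = 87.1662778
  S ⇒ negate
  Lon: 20° + 42/60 + 1.8/3600 = 20 + 0.700000 + 0.000500 = 20.7005000
  W → negative
Point 4:
  Lat: 23 + 8/60 + 26/3600 = 23.1405556
  N → positive
  Longitude: 168 + 7/60 + 51.9/3600 = 168.1310833
  W ⇒ negate
Point 5:
  Latitude: 7 + 3/60 + 18/3600 = 7.0550000
  hemisphere S, so the sign is −
  λ: 92 + 45/60 + 13.3/3600 = 92.7536944
  E ⇒ keep positive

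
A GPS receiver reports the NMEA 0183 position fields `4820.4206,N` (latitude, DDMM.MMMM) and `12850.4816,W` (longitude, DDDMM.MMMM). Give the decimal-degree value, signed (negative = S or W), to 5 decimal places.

Lat: split at 2 digits → 48° and 20.4206′; 48 + 20.4206/60 = 48.340343
N ⇒ keep positive
Longitude: degrees = first 3 digits = 128, minutes = 50.4816; 128 + 50.4816/60 = 128.841360
hemisphere W, so the sign is −

48.34034, -128.84136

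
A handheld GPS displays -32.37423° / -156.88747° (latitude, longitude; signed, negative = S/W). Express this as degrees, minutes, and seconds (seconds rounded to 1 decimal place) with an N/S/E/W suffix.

Latitude is negative → S; |value| = 32.374230
φ: whole degrees 32; 22.45380′ → 22′ and 27.228″
Longitude is negative → W; |value| = 156.887470
Longitude: whole degrees 156; 53.24820′ → 53′ and 14.892″

32°22′27.2″ S, 156°53′14.9″ W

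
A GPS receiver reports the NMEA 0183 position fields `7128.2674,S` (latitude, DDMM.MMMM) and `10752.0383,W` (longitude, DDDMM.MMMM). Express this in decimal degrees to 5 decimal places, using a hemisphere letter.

Lat: split at 2 digits → 71° and 28.2674′; 71 + 28.2674/60 = 71.471123
λ: split at 3 digits → 107° and 52.0383′; 107 + 52.0383/60 = 107.867305

71.47112° S, 107.86731° W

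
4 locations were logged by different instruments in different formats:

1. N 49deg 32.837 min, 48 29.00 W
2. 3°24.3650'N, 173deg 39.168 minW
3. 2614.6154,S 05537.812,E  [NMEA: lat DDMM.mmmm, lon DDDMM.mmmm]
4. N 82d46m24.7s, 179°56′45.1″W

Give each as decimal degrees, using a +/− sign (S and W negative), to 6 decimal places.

Point 1:
  Lat: 49 + 32.837/60 = 49.5472833
  N → positive
  Longitude: 48 + 29/60 = 48.4833333
  W ⇒ negate
Point 2:
  Latitude: 3 + 24.365/60 = 3.4060833
  N ⇒ keep positive
  λ: 39.168′ = 0.652800°; total 173.6528000
  W → negative
Point 3:
  φ: degrees = first 2 digits = 26, minutes = 14.6154; 26 + 14.6154/60 = 26.2435900
  S ⇒ negate
  Longitude: degrees = first 3 digits = 55, minutes = 37.812; 55 + 37.812/60 = 55.6302000
  E → positive
Point 4:
  Latitude: 82° + 46/60 + 24.7/3600 = 82 + 0.766667 + 0.006861 = 82.7735278
  N → positive
  Longitude: 179 + 56/60 + 45.1/3600 = 179.9458611
  W ⇒ negate

1. 49.547283, -48.483333
2. 3.406083, -173.652800
3. -26.243590, 55.630200
4. 82.773528, -179.945861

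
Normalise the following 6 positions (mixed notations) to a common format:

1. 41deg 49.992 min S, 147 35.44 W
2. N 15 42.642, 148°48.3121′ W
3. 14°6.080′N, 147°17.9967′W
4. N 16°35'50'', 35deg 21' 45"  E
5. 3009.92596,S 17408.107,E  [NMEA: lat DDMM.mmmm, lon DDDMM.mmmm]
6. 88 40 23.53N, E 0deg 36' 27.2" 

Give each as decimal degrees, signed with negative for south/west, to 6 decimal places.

Point 1:
  Lat: 41 + 49.992/60 = 41.8332000
  S → negative
  λ: 35.44′ = 0.590667°; total 147.5906667
  W ⇒ negate
Point 2:
  Lat: 42.642′ = 0.710700°; total 15.7107000
  N → positive
  Longitude: 48.3121′ = 0.805202°; total 148.8052017
  W ⇒ negate
Point 3:
  Latitude: 6.08′ = 0.101333°; total 14.1013333
  N → positive
  Longitude: 17.9967′ = 0.299945°; total 147.2999450
  W ⇒ negate
Point 4:
  Latitude: 16 + 35/60 + 50/3600 = 16.5972222
  N ⇒ keep positive
  λ: 35 + 21/60 + 45/3600 = 35.3625000
  E ⇒ keep positive
Point 5:
  Latitude: split at 2 digits → 30° and 9.92596′; 30 + 9.92596/60 = 30.1654327
  hemisphere S, so the sign is −
  λ: split at 3 digits → 174° and 8.107′; 174 + 8.107/60 = 174.1351167
  E → positive
Point 6:
  Latitude: 40′ + 23.53″ = 40.39217′; 88 + 40.39217/60 = 88.6732028
  N → positive
  Longitude: 36′ + 27.2″ = 36.45333′; 0 + 36.45333/60 = 0.6075556
  E → positive

1. -41.833200, -147.590667
2. 15.710700, -148.805202
3. 14.101333, -147.299945
4. 16.597222, 35.362500
5. -30.165433, 174.135117
6. 88.673203, 0.607556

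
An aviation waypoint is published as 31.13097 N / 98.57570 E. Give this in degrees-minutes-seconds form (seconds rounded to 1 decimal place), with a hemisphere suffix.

Lat: whole degrees 31; 7.85820′ → 7′ and 51.492″
Longitude: whole degrees 98; 34.54200′ → 34′ and 32.520″

31°07′51.5″ N, 98°34′32.5″ E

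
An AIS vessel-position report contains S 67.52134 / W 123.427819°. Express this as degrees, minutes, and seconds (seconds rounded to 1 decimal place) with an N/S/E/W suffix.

67°31′16.8″ S, 123°25′40.1″ W

Latitude: 0.521340° → 31.28040′; 0.28040 × 60 = 16.824″
λ: 0.427819 × 60 = 25.66914′ → 25′, remainder × 60 = 40.148″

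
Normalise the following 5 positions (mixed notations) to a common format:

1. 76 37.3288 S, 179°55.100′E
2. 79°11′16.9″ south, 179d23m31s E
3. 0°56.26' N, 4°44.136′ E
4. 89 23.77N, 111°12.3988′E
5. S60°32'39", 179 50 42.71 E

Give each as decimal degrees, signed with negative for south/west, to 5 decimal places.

1. -76.62215, 179.91833
2. -79.18803, 179.39194
3. 0.93767, 4.73560
4. 89.39617, 111.20665
5. -60.54417, 179.84520

Point 1:
  Lat: 37.3288′ = 0.622147°; total 76.622147
  hemisphere S, so the sign is −
  λ: 55.1′ = 0.918333°; total 179.918333
  E → positive
Point 2:
  Lat: 79 + 11/60 + 16.9/3600 = 79.188028
  S ⇒ negate
  λ: 179° + 23/60 + 31/3600 = 179 + 0.383333 + 0.008611 = 179.391944
  E ⇒ keep positive
Point 3:
  Lat: 56.26′ = 0.937667°; total 0.937667
  N ⇒ keep positive
  Longitude: 44.136′ = 0.735600°; total 4.735600
  E → positive
Point 4:
  φ: 23.77′ = 0.396167°; total 89.396167
  N → positive
  λ: 12.3988′ = 0.206647°; total 111.206647
  E → positive
Point 5:
  Lat: 60 + 32/60 + 39/3600 = 60.544167
  hemisphere S, so the sign is −
  Lon: 179° + 50/60 + 42.71/3600 = 179 + 0.833333 + 0.011864 = 179.845197
  E ⇒ keep positive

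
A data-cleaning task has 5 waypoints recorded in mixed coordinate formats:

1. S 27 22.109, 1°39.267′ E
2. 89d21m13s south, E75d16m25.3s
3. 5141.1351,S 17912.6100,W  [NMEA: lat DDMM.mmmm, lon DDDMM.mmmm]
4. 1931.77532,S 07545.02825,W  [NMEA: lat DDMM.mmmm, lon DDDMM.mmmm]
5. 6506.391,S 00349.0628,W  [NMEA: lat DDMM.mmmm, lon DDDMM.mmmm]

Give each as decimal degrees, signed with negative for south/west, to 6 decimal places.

Point 1:
  Lat: 22.109′ = 0.368483°; total 27.3684833
  S ⇒ negate
  Lon: 1 + 39.267/60 = 1.6544500
  E ⇒ keep positive
Point 2:
  φ: 89° + 21/60 + 13/3600 = 89 + 0.350000 + 0.003611 = 89.3536111
  S ⇒ negate
  Longitude: 16′ + 25.3″ = 16.42167′; 75 + 16.42167/60 = 75.2736944
  E ⇒ keep positive
Point 3:
  Latitude: degrees = first 2 digits = 51, minutes = 41.1351; 51 + 41.1351/60 = 51.6855850
  S ⇒ negate
  Lon: degrees = first 3 digits = 179, minutes = 12.61; 179 + 12.61/60 = 179.2101667
  W ⇒ negate
Point 4:
  Latitude: split at 2 digits → 19° and 31.77532′; 19 + 31.77532/60 = 19.5295887
  hemisphere S, so the sign is −
  Longitude: split at 3 digits → 075° and 45.02825′; 75 + 45.02825/60 = 75.7504708
  hemisphere W, so the sign is −
Point 5:
  φ: degrees = first 2 digits = 65, minutes = 6.391; 65 + 6.391/60 = 65.1065167
  hemisphere S, so the sign is −
  λ: split at 3 digits → 003° and 49.0628′; 3 + 49.0628/60 = 3.8177133
  W → negative

1. -27.368483, 1.654450
2. -89.353611, 75.273694
3. -51.685585, -179.210167
4. -19.529589, -75.750471
5. -65.106517, -3.817713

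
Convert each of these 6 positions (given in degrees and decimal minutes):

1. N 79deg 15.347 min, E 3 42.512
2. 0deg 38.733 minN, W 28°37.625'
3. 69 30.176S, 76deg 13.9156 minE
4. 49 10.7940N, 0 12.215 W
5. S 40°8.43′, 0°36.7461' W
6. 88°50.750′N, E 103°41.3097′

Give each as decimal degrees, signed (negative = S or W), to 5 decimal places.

1. 79.25578, 3.70853
2. 0.64555, -28.62708
3. -69.50293, 76.23193
4. 49.17990, -0.20358
5. -40.14050, -0.61244
6. 88.84583, 103.68850

Point 1:
  Lat: 15.347′ = 0.255783°; total 79.255783
  N → positive
  λ: 3 + 42.512/60 = 3.708533
  E → positive
Point 2:
  Lat: 0 + 38.733/60 = 0.645550
  N → positive
  Longitude: 37.625′ = 0.627083°; total 28.627083
  hemisphere W, so the sign is −
Point 3:
  φ: 69 + 30.176/60 = 69.502933
  S → negative
  Lon: 13.9156′ = 0.231927°; total 76.231927
  E ⇒ keep positive
Point 4:
  φ: 49 + 10.794/60 = 49.179900
  N → positive
  Lon: 0 + 12.215/60 = 0.203583
  W ⇒ negate
Point 5:
  Lat: 8.43′ = 0.140500°; total 40.140500
  hemisphere S, so the sign is −
  λ: 36.7461′ = 0.612435°; total 0.612435
  W → negative
Point 6:
  Latitude: 50.75′ = 0.845833°; total 88.845833
  N → positive
  Lon: 41.3097′ = 0.688495°; total 103.688495
  E → positive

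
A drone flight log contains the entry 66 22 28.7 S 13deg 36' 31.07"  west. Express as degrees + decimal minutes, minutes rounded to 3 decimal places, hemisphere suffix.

Lat: 22 + 28.7/60 = 22.47833′
Lon: 36 + 31.07/60 = 36.51783′

66° 22.478′ S, 13° 36.518′ W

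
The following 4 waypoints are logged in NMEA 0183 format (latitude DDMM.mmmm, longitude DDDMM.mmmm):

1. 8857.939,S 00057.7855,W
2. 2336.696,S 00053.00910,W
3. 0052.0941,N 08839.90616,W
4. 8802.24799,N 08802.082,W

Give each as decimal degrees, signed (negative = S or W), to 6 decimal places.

Point 1:
  φ: split at 2 digits → 88° and 57.939′; 88 + 57.939/60 = 88.9656500
  S → negative
  Lon: degrees = first 3 digits = 0, minutes = 57.7855; 0 + 57.7855/60 = 0.9630917
  W ⇒ negate
Point 2:
  φ: degrees = first 2 digits = 23, minutes = 36.696; 23 + 36.696/60 = 23.6116000
  S ⇒ negate
  λ: degrees = first 3 digits = 0, minutes = 53.0091; 0 + 53.0091/60 = 0.8834850
  W → negative
Point 3:
  Latitude: degrees = first 2 digits = 0, minutes = 52.0941; 0 + 52.0941/60 = 0.8682350
  N ⇒ keep positive
  Lon: degrees = first 3 digits = 88, minutes = 39.90616; 88 + 39.90616/60 = 88.6651027
  hemisphere W, so the sign is −
Point 4:
  Lat: split at 2 digits → 88° and 2.24799′; 88 + 2.24799/60 = 88.0374665
  N ⇒ keep positive
  Longitude: split at 3 digits → 088° and 2.082′; 88 + 2.082/60 = 88.0347000
  W → negative

1. -88.965650, -0.963092
2. -23.611600, -0.883485
3. 0.868235, -88.665103
4. 88.037467, -88.034700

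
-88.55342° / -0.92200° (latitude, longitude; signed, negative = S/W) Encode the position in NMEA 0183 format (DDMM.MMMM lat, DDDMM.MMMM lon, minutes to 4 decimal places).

Latitude is negative → S; |value| = 88.553420
Latitude: 88° + 0.553420 × 60 = 88° 33.205200′
Longitude is negative → W; |value| = 0.922000
Lon: fractional part 0.922000 → 55.320000 minutes

8833.2052,S / 00055.3200,W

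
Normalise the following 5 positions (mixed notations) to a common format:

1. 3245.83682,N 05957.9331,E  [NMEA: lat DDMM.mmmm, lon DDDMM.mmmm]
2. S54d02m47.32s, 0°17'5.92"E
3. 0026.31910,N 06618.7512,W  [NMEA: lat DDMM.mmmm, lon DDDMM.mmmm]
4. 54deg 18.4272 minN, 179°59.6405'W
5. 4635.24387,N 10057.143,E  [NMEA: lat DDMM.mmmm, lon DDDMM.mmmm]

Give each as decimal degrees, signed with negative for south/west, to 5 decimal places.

Point 1:
  Latitude: degrees = first 2 digits = 32, minutes = 45.83682; 32 + 45.83682/60 = 32.763947
  N → positive
  Lon: split at 3 digits → 059° and 57.9331′; 59 + 57.9331/60 = 59.965552
  E ⇒ keep positive
Point 2:
  Lat: 54 + 2/60 + 47.32/3600 = 54.046478
  S → negative
  Lon: 0° + 17/60 + 5.92/3600 = 0 + 0.283333 + 0.001644 = 0.284978
  E → positive
Point 3:
  φ: degrees = first 2 digits = 0, minutes = 26.3191; 0 + 26.3191/60 = 0.438652
  N ⇒ keep positive
  λ: split at 3 digits → 066° and 18.7512′; 66 + 18.7512/60 = 66.312520
  W → negative
Point 4:
  φ: 18.4272′ = 0.307120°; total 54.307120
  N → positive
  Longitude: 179 + 59.6405/60 = 179.994008
  W ⇒ negate
Point 5:
  φ: split at 2 digits → 46° and 35.24387′; 46 + 35.24387/60 = 46.587398
  N → positive
  Longitude: degrees = first 3 digits = 100, minutes = 57.143; 100 + 57.143/60 = 100.952383
  E ⇒ keep positive

1. 32.76395, 59.96555
2. -54.04648, 0.28498
3. 0.43865, -66.31252
4. 54.30712, -179.99401
5. 46.58740, 100.95238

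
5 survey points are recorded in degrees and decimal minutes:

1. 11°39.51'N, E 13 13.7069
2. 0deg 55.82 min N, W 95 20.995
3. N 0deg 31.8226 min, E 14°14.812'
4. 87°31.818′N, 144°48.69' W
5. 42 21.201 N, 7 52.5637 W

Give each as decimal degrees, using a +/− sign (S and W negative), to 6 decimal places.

1. 11.658500, 13.228448
2. 0.930333, -95.349917
3. 0.530377, 14.246867
4. 87.530300, -144.811500
5. 42.353350, -7.876062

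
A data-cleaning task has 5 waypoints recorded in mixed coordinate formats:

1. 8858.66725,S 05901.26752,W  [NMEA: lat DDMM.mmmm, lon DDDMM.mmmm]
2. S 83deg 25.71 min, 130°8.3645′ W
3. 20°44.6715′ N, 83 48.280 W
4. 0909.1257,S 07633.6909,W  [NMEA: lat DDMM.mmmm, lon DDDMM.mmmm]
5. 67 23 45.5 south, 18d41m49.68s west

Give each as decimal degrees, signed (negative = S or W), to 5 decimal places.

1. -88.97779, -59.02113
2. -83.42850, -130.13941
3. 20.74453, -83.80467
4. -9.15210, -76.56152
5. -67.39597, -18.69713

Point 1:
  φ: degrees = first 2 digits = 88, minutes = 58.66725; 88 + 58.66725/60 = 88.977788
  S → negative
  Longitude: split at 3 digits → 059° and 1.26752′; 59 + 1.26752/60 = 59.021125
  hemisphere W, so the sign is −
Point 2:
  Latitude: 25.71′ = 0.428500°; total 83.428500
  S → negative
  λ: 130 + 8.3645/60 = 130.139408
  W → negative
Point 3:
  Lat: 44.6715′ = 0.744525°; total 20.744525
  N ⇒ keep positive
  Longitude: 83 + 48.28/60 = 83.804667
  hemisphere W, so the sign is −
Point 4:
  Latitude: degrees = first 2 digits = 9, minutes = 9.1257; 9 + 9.1257/60 = 9.152095
  S → negative
  Lon: split at 3 digits → 076° and 33.6909′; 76 + 33.6909/60 = 76.561515
  hemisphere W, so the sign is −
Point 5:
  φ: 67 + 23/60 + 45.5/3600 = 67.395972
  S → negative
  λ: 18° + 41/60 + 49.68/3600 = 18 + 0.683333 + 0.013800 = 18.697133
  W → negative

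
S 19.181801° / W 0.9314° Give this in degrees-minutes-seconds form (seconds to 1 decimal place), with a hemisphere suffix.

Latitude: 0.181801 × 60 = 10.90806′ → 10′, remainder × 60 = 54.484″
λ: 0.931400° → 55.88400′; 0.88400 × 60 = 53.040″

19°10′54.5″ S, 0°55′53.0″ W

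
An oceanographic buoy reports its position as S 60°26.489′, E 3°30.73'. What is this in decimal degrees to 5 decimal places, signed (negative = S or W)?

-60.44148, 3.51217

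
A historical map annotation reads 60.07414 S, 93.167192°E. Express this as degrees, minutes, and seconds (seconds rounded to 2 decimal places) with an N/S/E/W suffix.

60°04′26.90″ S, 93°10′1.89″ E

φ: whole degrees 60; 4.44840′ → 4′ and 26.9040″
Longitude: 0.167192 × 60 = 10.03152′ → 10′, remainder × 60 = 1.8912″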